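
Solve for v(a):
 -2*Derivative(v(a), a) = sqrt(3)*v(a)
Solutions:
 v(a) = C1*exp(-sqrt(3)*a/2)


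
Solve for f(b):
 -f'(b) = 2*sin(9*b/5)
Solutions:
 f(b) = C1 + 10*cos(9*b/5)/9


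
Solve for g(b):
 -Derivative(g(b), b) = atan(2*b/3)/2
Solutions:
 g(b) = C1 - b*atan(2*b/3)/2 + 3*log(4*b^2 + 9)/8


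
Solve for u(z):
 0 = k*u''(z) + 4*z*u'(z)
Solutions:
 u(z) = C1 + C2*sqrt(k)*erf(sqrt(2)*z*sqrt(1/k))


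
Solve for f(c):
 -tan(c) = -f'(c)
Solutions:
 f(c) = C1 - log(cos(c))


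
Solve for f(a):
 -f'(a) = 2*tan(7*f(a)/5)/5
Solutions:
 f(a) = -5*asin(C1*exp(-14*a/25))/7 + 5*pi/7
 f(a) = 5*asin(C1*exp(-14*a/25))/7


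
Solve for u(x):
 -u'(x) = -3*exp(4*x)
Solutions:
 u(x) = C1 + 3*exp(4*x)/4


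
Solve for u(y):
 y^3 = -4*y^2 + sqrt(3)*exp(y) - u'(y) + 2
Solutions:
 u(y) = C1 - y^4/4 - 4*y^3/3 + 2*y + sqrt(3)*exp(y)


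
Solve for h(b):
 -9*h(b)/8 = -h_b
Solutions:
 h(b) = C1*exp(9*b/8)


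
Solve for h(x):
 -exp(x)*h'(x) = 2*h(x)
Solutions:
 h(x) = C1*exp(2*exp(-x))


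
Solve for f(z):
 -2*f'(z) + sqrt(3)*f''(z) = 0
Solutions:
 f(z) = C1 + C2*exp(2*sqrt(3)*z/3)


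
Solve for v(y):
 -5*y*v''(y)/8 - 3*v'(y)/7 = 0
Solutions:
 v(y) = C1 + C2*y^(11/35)


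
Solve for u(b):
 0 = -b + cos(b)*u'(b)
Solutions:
 u(b) = C1 + Integral(b/cos(b), b)


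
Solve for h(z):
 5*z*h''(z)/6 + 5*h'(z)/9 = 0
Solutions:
 h(z) = C1 + C2*z^(1/3)


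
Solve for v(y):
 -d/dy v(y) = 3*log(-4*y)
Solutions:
 v(y) = C1 - 3*y*log(-y) + 3*y*(1 - 2*log(2))


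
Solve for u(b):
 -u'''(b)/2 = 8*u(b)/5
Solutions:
 u(b) = C3*exp(-2*2^(1/3)*5^(2/3)*b/5) + (C1*sin(2^(1/3)*sqrt(3)*5^(2/3)*b/5) + C2*cos(2^(1/3)*sqrt(3)*5^(2/3)*b/5))*exp(2^(1/3)*5^(2/3)*b/5)


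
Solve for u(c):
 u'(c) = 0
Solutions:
 u(c) = C1


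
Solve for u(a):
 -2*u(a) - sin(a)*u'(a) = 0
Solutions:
 u(a) = C1*(cos(a) + 1)/(cos(a) - 1)


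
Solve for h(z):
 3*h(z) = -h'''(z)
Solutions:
 h(z) = C3*exp(-3^(1/3)*z) + (C1*sin(3^(5/6)*z/2) + C2*cos(3^(5/6)*z/2))*exp(3^(1/3)*z/2)


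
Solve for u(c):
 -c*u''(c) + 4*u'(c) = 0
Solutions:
 u(c) = C1 + C2*c^5


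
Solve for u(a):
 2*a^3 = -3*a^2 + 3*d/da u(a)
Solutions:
 u(a) = C1 + a^4/6 + a^3/3


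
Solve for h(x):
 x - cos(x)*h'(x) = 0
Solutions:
 h(x) = C1 + Integral(x/cos(x), x)


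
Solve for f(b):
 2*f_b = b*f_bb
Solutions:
 f(b) = C1 + C2*b^3


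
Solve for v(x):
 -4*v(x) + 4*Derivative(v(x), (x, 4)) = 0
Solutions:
 v(x) = C1*exp(-x) + C2*exp(x) + C3*sin(x) + C4*cos(x)


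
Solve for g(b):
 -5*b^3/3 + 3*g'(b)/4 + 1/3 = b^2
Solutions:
 g(b) = C1 + 5*b^4/9 + 4*b^3/9 - 4*b/9


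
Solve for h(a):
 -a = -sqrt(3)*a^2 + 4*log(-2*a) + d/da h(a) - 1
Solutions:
 h(a) = C1 + sqrt(3)*a^3/3 - a^2/2 - 4*a*log(-a) + a*(5 - 4*log(2))


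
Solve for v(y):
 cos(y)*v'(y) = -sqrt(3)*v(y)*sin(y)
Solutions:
 v(y) = C1*cos(y)^(sqrt(3))


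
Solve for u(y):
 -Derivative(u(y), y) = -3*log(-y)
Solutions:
 u(y) = C1 + 3*y*log(-y) - 3*y


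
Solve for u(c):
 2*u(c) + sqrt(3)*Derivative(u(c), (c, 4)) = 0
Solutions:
 u(c) = (C1*sin(2^(3/4)*3^(7/8)*c/6) + C2*cos(2^(3/4)*3^(7/8)*c/6))*exp(-2^(3/4)*3^(7/8)*c/6) + (C3*sin(2^(3/4)*3^(7/8)*c/6) + C4*cos(2^(3/4)*3^(7/8)*c/6))*exp(2^(3/4)*3^(7/8)*c/6)


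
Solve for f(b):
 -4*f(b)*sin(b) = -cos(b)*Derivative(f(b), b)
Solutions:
 f(b) = C1/cos(b)^4


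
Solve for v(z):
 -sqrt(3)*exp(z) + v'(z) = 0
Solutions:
 v(z) = C1 + sqrt(3)*exp(z)


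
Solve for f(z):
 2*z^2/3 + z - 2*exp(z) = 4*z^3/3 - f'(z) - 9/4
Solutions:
 f(z) = C1 + z^4/3 - 2*z^3/9 - z^2/2 - 9*z/4 + 2*exp(z)


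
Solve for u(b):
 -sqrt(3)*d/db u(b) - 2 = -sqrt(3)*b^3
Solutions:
 u(b) = C1 + b^4/4 - 2*sqrt(3)*b/3


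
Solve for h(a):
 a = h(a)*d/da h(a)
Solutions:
 h(a) = -sqrt(C1 + a^2)
 h(a) = sqrt(C1 + a^2)


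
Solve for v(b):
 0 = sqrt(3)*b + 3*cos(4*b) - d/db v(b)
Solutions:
 v(b) = C1 + sqrt(3)*b^2/2 + 3*sin(4*b)/4


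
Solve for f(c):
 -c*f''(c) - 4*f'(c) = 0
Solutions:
 f(c) = C1 + C2/c^3


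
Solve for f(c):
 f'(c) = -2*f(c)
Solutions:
 f(c) = C1*exp(-2*c)


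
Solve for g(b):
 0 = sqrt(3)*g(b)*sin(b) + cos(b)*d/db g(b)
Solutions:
 g(b) = C1*cos(b)^(sqrt(3))


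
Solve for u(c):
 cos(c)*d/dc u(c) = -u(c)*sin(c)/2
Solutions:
 u(c) = C1*sqrt(cos(c))


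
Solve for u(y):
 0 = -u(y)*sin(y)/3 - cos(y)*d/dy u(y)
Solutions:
 u(y) = C1*cos(y)^(1/3)


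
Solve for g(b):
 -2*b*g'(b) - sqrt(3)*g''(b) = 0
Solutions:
 g(b) = C1 + C2*erf(3^(3/4)*b/3)


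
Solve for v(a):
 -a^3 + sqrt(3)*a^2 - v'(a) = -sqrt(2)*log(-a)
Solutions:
 v(a) = C1 - a^4/4 + sqrt(3)*a^3/3 + sqrt(2)*a*log(-a) - sqrt(2)*a


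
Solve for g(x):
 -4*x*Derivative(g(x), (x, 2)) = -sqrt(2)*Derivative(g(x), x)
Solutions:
 g(x) = C1 + C2*x^(sqrt(2)/4 + 1)


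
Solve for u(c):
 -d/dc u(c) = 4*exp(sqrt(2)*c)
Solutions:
 u(c) = C1 - 2*sqrt(2)*exp(sqrt(2)*c)


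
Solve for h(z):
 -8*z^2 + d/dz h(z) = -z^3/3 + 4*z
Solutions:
 h(z) = C1 - z^4/12 + 8*z^3/3 + 2*z^2


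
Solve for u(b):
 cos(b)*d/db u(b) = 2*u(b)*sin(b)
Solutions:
 u(b) = C1/cos(b)^2


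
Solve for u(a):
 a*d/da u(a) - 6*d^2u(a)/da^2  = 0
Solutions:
 u(a) = C1 + C2*erfi(sqrt(3)*a/6)


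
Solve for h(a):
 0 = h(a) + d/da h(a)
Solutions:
 h(a) = C1*exp(-a)


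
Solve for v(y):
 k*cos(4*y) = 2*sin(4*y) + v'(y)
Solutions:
 v(y) = C1 + k*sin(4*y)/4 + cos(4*y)/2


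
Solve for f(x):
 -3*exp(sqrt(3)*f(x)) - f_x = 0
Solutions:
 f(x) = sqrt(3)*(2*log(1/(C1 + 3*x)) - log(3))/6


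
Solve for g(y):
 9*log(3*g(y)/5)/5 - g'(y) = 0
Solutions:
 -5*Integral(1/(log(_y) - log(5) + log(3)), (_y, g(y)))/9 = C1 - y


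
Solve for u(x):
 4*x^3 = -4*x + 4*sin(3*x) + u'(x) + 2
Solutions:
 u(x) = C1 + x^4 + 2*x^2 - 2*x + 4*cos(3*x)/3


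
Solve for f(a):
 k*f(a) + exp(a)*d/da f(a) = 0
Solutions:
 f(a) = C1*exp(k*exp(-a))


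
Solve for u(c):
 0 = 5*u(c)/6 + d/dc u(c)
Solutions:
 u(c) = C1*exp(-5*c/6)


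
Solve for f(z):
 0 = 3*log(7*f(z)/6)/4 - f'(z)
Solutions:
 4*Integral(1/(-log(_y) - log(7) + log(6)), (_y, f(z)))/3 = C1 - z


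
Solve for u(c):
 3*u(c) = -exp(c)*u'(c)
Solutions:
 u(c) = C1*exp(3*exp(-c))


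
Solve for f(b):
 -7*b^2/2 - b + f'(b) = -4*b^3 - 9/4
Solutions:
 f(b) = C1 - b^4 + 7*b^3/6 + b^2/2 - 9*b/4


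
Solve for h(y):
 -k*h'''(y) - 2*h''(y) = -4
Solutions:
 h(y) = C1 + C2*y + C3*exp(-2*y/k) + y^2


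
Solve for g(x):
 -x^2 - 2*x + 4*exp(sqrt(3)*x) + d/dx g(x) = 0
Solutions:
 g(x) = C1 + x^3/3 + x^2 - 4*sqrt(3)*exp(sqrt(3)*x)/3


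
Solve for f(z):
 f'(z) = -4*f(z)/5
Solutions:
 f(z) = C1*exp(-4*z/5)


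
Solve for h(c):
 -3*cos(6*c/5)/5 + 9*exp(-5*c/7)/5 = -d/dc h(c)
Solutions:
 h(c) = C1 + sin(6*c/5)/2 + 63*exp(-5*c/7)/25


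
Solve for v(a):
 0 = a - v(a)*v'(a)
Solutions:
 v(a) = -sqrt(C1 + a^2)
 v(a) = sqrt(C1 + a^2)


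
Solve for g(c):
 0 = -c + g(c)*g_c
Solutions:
 g(c) = -sqrt(C1 + c^2)
 g(c) = sqrt(C1 + c^2)


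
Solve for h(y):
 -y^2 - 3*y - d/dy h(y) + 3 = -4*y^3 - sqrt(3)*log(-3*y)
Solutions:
 h(y) = C1 + y^4 - y^3/3 - 3*y^2/2 + sqrt(3)*y*log(-y) + y*(-sqrt(3) + sqrt(3)*log(3) + 3)


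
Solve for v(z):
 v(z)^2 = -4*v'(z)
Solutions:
 v(z) = 4/(C1 + z)


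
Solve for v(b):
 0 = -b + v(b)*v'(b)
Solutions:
 v(b) = -sqrt(C1 + b^2)
 v(b) = sqrt(C1 + b^2)


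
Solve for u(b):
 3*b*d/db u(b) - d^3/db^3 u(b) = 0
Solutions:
 u(b) = C1 + Integral(C2*airyai(3^(1/3)*b) + C3*airybi(3^(1/3)*b), b)


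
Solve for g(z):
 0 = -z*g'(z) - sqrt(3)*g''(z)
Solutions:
 g(z) = C1 + C2*erf(sqrt(2)*3^(3/4)*z/6)


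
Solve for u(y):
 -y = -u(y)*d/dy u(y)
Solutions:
 u(y) = -sqrt(C1 + y^2)
 u(y) = sqrt(C1 + y^2)


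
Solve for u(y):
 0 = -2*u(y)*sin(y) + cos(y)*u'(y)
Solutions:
 u(y) = C1/cos(y)^2


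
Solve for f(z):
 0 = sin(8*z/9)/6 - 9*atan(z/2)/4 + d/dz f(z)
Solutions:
 f(z) = C1 + 9*z*atan(z/2)/4 - 9*log(z^2 + 4)/4 + 3*cos(8*z/9)/16


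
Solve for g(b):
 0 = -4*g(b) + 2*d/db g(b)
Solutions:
 g(b) = C1*exp(2*b)


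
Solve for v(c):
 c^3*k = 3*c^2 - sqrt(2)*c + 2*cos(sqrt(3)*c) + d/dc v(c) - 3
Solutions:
 v(c) = C1 + c^4*k/4 - c^3 + sqrt(2)*c^2/2 + 3*c - 2*sqrt(3)*sin(sqrt(3)*c)/3


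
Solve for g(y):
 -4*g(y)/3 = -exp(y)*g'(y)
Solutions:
 g(y) = C1*exp(-4*exp(-y)/3)


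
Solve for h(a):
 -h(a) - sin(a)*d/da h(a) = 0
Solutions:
 h(a) = C1*sqrt(cos(a) + 1)/sqrt(cos(a) - 1)


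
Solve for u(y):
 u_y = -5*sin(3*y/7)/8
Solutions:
 u(y) = C1 + 35*cos(3*y/7)/24


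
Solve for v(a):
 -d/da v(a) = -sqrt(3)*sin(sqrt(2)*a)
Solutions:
 v(a) = C1 - sqrt(6)*cos(sqrt(2)*a)/2


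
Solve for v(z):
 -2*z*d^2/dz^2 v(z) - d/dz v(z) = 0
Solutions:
 v(z) = C1 + C2*sqrt(z)


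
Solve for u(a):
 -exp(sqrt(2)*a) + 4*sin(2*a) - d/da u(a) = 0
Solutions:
 u(a) = C1 - sqrt(2)*exp(sqrt(2)*a)/2 - 2*cos(2*a)


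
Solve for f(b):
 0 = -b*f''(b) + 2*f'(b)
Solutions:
 f(b) = C1 + C2*b^3


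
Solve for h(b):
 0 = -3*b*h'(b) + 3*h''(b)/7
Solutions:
 h(b) = C1 + C2*erfi(sqrt(14)*b/2)


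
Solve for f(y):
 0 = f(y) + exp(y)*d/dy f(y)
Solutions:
 f(y) = C1*exp(exp(-y))


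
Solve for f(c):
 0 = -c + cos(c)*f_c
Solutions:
 f(c) = C1 + Integral(c/cos(c), c)


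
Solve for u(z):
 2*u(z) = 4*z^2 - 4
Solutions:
 u(z) = 2*z^2 - 2


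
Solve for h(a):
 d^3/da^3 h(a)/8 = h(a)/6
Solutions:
 h(a) = C3*exp(6^(2/3)*a/3) + (C1*sin(2^(2/3)*3^(1/6)*a/2) + C2*cos(2^(2/3)*3^(1/6)*a/2))*exp(-6^(2/3)*a/6)


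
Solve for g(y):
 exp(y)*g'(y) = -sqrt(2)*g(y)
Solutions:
 g(y) = C1*exp(sqrt(2)*exp(-y))


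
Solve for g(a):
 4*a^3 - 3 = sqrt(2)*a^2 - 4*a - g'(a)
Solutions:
 g(a) = C1 - a^4 + sqrt(2)*a^3/3 - 2*a^2 + 3*a


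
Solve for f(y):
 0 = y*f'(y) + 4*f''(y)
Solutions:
 f(y) = C1 + C2*erf(sqrt(2)*y/4)


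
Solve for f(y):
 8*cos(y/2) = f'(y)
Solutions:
 f(y) = C1 + 16*sin(y/2)


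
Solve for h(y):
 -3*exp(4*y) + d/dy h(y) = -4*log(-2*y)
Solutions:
 h(y) = C1 - 4*y*log(-y) + 4*y*(1 - log(2)) + 3*exp(4*y)/4


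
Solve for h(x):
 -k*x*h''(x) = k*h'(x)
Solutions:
 h(x) = C1 + C2*log(x)


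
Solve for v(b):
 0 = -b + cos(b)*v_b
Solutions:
 v(b) = C1 + Integral(b/cos(b), b)


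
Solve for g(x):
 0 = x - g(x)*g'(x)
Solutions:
 g(x) = -sqrt(C1 + x^2)
 g(x) = sqrt(C1 + x^2)


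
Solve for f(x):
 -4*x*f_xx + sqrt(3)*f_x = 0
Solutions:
 f(x) = C1 + C2*x^(sqrt(3)/4 + 1)


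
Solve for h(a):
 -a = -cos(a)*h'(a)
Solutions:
 h(a) = C1 + Integral(a/cos(a), a)


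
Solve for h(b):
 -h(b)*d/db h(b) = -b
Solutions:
 h(b) = -sqrt(C1 + b^2)
 h(b) = sqrt(C1 + b^2)


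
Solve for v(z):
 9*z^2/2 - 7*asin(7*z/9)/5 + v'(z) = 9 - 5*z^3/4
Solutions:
 v(z) = C1 - 5*z^4/16 - 3*z^3/2 + 7*z*asin(7*z/9)/5 + 9*z + sqrt(81 - 49*z^2)/5


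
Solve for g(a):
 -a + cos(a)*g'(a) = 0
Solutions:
 g(a) = C1 + Integral(a/cos(a), a)


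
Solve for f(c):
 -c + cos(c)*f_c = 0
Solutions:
 f(c) = C1 + Integral(c/cos(c), c)


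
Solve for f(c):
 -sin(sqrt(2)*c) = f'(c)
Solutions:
 f(c) = C1 + sqrt(2)*cos(sqrt(2)*c)/2


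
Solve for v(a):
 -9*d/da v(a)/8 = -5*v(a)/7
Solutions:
 v(a) = C1*exp(40*a/63)


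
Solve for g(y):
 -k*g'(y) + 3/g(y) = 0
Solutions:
 g(y) = -sqrt(C1 + 6*y/k)
 g(y) = sqrt(C1 + 6*y/k)


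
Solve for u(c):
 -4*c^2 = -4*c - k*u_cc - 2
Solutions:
 u(c) = C1 + C2*c + c^4/(3*k) - 2*c^3/(3*k) - c^2/k


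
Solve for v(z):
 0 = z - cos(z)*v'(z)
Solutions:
 v(z) = C1 + Integral(z/cos(z), z)


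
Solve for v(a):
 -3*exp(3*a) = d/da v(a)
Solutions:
 v(a) = C1 - exp(3*a)


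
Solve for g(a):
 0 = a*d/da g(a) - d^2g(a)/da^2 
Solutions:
 g(a) = C1 + C2*erfi(sqrt(2)*a/2)


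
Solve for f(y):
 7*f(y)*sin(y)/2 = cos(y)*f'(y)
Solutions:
 f(y) = C1/cos(y)^(7/2)


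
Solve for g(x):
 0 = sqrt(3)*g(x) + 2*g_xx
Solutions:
 g(x) = C1*sin(sqrt(2)*3^(1/4)*x/2) + C2*cos(sqrt(2)*3^(1/4)*x/2)


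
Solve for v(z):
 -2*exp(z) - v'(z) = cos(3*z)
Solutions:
 v(z) = C1 - 2*exp(z) - sin(3*z)/3


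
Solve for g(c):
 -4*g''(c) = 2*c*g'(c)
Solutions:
 g(c) = C1 + C2*erf(c/2)


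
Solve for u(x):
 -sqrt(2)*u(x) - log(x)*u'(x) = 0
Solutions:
 u(x) = C1*exp(-sqrt(2)*li(x))


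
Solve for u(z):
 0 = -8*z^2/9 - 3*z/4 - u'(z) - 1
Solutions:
 u(z) = C1 - 8*z^3/27 - 3*z^2/8 - z


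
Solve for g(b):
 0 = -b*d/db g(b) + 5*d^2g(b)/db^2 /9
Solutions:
 g(b) = C1 + C2*erfi(3*sqrt(10)*b/10)


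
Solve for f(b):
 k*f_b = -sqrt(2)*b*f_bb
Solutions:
 f(b) = C1 + b^(-sqrt(2)*re(k)/2 + 1)*(C2*sin(sqrt(2)*log(b)*Abs(im(k))/2) + C3*cos(sqrt(2)*log(b)*im(k)/2))


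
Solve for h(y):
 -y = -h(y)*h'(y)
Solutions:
 h(y) = -sqrt(C1 + y^2)
 h(y) = sqrt(C1 + y^2)


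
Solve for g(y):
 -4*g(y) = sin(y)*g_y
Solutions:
 g(y) = C1*(cos(y)^2 + 2*cos(y) + 1)/(cos(y)^2 - 2*cos(y) + 1)


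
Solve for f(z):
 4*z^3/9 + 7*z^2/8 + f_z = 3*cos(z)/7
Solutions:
 f(z) = C1 - z^4/9 - 7*z^3/24 + 3*sin(z)/7


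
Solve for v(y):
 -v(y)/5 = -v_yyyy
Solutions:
 v(y) = C1*exp(-5^(3/4)*y/5) + C2*exp(5^(3/4)*y/5) + C3*sin(5^(3/4)*y/5) + C4*cos(5^(3/4)*y/5)


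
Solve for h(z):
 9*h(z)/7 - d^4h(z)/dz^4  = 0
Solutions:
 h(z) = C1*exp(-sqrt(3)*7^(3/4)*z/7) + C2*exp(sqrt(3)*7^(3/4)*z/7) + C3*sin(sqrt(3)*7^(3/4)*z/7) + C4*cos(sqrt(3)*7^(3/4)*z/7)


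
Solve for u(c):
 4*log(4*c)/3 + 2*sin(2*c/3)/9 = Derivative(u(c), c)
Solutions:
 u(c) = C1 + 4*c*log(c)/3 - 4*c/3 + 8*c*log(2)/3 - cos(2*c/3)/3


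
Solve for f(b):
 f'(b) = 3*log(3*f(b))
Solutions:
 -Integral(1/(log(_y) + log(3)), (_y, f(b)))/3 = C1 - b


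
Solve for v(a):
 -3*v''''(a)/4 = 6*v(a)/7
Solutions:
 v(a) = (C1*sin(2^(1/4)*7^(3/4)*a/7) + C2*cos(2^(1/4)*7^(3/4)*a/7))*exp(-2^(1/4)*7^(3/4)*a/7) + (C3*sin(2^(1/4)*7^(3/4)*a/7) + C4*cos(2^(1/4)*7^(3/4)*a/7))*exp(2^(1/4)*7^(3/4)*a/7)


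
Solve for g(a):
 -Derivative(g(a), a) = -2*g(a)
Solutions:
 g(a) = C1*exp(2*a)


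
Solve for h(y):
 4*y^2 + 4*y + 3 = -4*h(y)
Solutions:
 h(y) = -y^2 - y - 3/4


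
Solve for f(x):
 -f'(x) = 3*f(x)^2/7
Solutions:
 f(x) = 7/(C1 + 3*x)


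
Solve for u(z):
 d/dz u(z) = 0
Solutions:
 u(z) = C1


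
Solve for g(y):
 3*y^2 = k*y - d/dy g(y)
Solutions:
 g(y) = C1 + k*y^2/2 - y^3


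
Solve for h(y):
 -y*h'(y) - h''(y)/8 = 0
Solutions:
 h(y) = C1 + C2*erf(2*y)


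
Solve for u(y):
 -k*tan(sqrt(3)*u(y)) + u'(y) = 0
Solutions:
 u(y) = sqrt(3)*(pi - asin(C1*exp(sqrt(3)*k*y)))/3
 u(y) = sqrt(3)*asin(C1*exp(sqrt(3)*k*y))/3


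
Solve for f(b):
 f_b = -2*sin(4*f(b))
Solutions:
 f(b) = -acos((-C1 - exp(16*b))/(C1 - exp(16*b)))/4 + pi/2
 f(b) = acos((-C1 - exp(16*b))/(C1 - exp(16*b)))/4


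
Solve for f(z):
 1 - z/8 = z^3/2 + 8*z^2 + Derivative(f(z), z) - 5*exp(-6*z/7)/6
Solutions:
 f(z) = C1 - z^4/8 - 8*z^3/3 - z^2/16 + z - 35*exp(-6*z/7)/36


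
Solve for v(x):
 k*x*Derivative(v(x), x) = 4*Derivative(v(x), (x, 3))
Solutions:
 v(x) = C1 + Integral(C2*airyai(2^(1/3)*k^(1/3)*x/2) + C3*airybi(2^(1/3)*k^(1/3)*x/2), x)


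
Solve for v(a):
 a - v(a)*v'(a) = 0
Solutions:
 v(a) = -sqrt(C1 + a^2)
 v(a) = sqrt(C1 + a^2)


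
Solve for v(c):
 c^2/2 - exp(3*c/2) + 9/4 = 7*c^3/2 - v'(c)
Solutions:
 v(c) = C1 + 7*c^4/8 - c^3/6 - 9*c/4 + 2*exp(3*c/2)/3


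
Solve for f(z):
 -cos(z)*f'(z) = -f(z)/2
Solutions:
 f(z) = C1*(sin(z) + 1)^(1/4)/(sin(z) - 1)^(1/4)


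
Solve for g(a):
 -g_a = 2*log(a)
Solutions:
 g(a) = C1 - 2*a*log(a) + 2*a


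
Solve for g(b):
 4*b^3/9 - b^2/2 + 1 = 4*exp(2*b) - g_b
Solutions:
 g(b) = C1 - b^4/9 + b^3/6 - b + 2*exp(2*b)


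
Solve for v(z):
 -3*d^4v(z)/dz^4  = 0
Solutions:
 v(z) = C1 + C2*z + C3*z^2 + C4*z^3


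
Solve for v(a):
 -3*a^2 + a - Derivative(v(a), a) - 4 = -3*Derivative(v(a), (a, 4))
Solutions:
 v(a) = C1 + C4*exp(3^(2/3)*a/3) - a^3 + a^2/2 - 4*a + (C2*sin(3^(1/6)*a/2) + C3*cos(3^(1/6)*a/2))*exp(-3^(2/3)*a/6)


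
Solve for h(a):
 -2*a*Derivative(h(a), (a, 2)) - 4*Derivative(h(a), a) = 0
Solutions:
 h(a) = C1 + C2/a


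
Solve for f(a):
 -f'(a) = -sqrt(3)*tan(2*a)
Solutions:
 f(a) = C1 - sqrt(3)*log(cos(2*a))/2


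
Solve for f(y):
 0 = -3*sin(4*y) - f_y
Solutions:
 f(y) = C1 + 3*cos(4*y)/4


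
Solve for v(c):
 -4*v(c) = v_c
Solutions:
 v(c) = C1*exp(-4*c)


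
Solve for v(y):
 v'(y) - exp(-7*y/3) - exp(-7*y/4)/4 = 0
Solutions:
 v(y) = C1 - 3*exp(-7*y/3)/7 - exp(-7*y/4)/7


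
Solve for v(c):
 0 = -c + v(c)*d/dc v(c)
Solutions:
 v(c) = -sqrt(C1 + c^2)
 v(c) = sqrt(C1 + c^2)


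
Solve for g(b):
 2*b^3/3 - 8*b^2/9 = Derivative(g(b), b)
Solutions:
 g(b) = C1 + b^4/6 - 8*b^3/27


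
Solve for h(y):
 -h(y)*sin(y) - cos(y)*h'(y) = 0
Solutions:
 h(y) = C1*cos(y)


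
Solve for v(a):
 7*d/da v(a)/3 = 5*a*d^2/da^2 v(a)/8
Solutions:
 v(a) = C1 + C2*a^(71/15)


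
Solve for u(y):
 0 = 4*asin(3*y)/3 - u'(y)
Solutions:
 u(y) = C1 + 4*y*asin(3*y)/3 + 4*sqrt(1 - 9*y^2)/9


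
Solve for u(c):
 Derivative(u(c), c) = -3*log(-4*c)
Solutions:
 u(c) = C1 - 3*c*log(-c) + 3*c*(1 - 2*log(2))


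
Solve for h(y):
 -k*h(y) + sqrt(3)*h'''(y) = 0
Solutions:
 h(y) = C1*exp(3^(5/6)*k^(1/3)*y/3) + C2*exp(k^(1/3)*y*(-3^(5/6) + 3*3^(1/3)*I)/6) + C3*exp(-k^(1/3)*y*(3^(5/6) + 3*3^(1/3)*I)/6)


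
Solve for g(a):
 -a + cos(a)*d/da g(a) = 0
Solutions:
 g(a) = C1 + Integral(a/cos(a), a)


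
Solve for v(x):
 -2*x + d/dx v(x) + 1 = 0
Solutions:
 v(x) = C1 + x^2 - x


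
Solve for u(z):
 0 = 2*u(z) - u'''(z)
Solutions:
 u(z) = C3*exp(2^(1/3)*z) + (C1*sin(2^(1/3)*sqrt(3)*z/2) + C2*cos(2^(1/3)*sqrt(3)*z/2))*exp(-2^(1/3)*z/2)


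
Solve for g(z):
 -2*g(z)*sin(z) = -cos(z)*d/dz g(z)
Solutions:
 g(z) = C1/cos(z)^2


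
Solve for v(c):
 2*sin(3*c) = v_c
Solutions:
 v(c) = C1 - 2*cos(3*c)/3


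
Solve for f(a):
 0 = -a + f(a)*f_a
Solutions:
 f(a) = -sqrt(C1 + a^2)
 f(a) = sqrt(C1 + a^2)


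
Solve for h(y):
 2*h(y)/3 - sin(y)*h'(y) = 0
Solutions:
 h(y) = C1*(cos(y) - 1)^(1/3)/(cos(y) + 1)^(1/3)


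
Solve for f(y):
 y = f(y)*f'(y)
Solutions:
 f(y) = -sqrt(C1 + y^2)
 f(y) = sqrt(C1 + y^2)


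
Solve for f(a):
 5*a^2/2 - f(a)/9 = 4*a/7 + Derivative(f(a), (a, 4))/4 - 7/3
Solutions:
 f(a) = 45*a^2/2 - 36*a/7 + (C1*sin(sqrt(3)*a/3) + C2*cos(sqrt(3)*a/3))*exp(-sqrt(3)*a/3) + (C3*sin(sqrt(3)*a/3) + C4*cos(sqrt(3)*a/3))*exp(sqrt(3)*a/3) + 21


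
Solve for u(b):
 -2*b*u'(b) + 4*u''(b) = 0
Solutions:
 u(b) = C1 + C2*erfi(b/2)


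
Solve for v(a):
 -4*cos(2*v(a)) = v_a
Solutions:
 v(a) = -asin((C1 + exp(16*a))/(C1 - exp(16*a)))/2 + pi/2
 v(a) = asin((C1 + exp(16*a))/(C1 - exp(16*a)))/2


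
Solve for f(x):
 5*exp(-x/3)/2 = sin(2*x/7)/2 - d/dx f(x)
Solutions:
 f(x) = C1 - 7*cos(2*x/7)/4 + 15*exp(-x/3)/2


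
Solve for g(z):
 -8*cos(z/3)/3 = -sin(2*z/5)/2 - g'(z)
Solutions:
 g(z) = C1 + 8*sin(z/3) + 5*cos(2*z/5)/4


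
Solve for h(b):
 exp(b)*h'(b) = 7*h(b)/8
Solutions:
 h(b) = C1*exp(-7*exp(-b)/8)


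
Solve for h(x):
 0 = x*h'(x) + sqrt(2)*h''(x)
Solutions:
 h(x) = C1 + C2*erf(2^(1/4)*x/2)


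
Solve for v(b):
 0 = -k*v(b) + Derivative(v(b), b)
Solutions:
 v(b) = C1*exp(b*k)


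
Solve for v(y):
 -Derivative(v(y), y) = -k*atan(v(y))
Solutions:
 Integral(1/atan(_y), (_y, v(y))) = C1 + k*y


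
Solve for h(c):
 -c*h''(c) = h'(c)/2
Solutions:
 h(c) = C1 + C2*sqrt(c)


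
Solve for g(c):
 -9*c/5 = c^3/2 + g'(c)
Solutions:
 g(c) = C1 - c^4/8 - 9*c^2/10


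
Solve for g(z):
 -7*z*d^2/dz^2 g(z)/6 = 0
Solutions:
 g(z) = C1 + C2*z


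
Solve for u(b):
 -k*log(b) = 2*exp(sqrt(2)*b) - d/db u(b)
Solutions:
 u(b) = C1 + b*k*log(b) - b*k + sqrt(2)*exp(sqrt(2)*b)


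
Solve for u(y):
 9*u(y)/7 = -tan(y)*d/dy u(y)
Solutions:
 u(y) = C1/sin(y)^(9/7)


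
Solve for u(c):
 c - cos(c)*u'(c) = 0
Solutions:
 u(c) = C1 + Integral(c/cos(c), c)


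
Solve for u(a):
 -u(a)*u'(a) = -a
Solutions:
 u(a) = -sqrt(C1 + a^2)
 u(a) = sqrt(C1 + a^2)


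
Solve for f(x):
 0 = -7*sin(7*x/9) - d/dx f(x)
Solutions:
 f(x) = C1 + 9*cos(7*x/9)


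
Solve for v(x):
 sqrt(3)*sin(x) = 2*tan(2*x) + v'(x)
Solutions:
 v(x) = C1 + log(cos(2*x)) - sqrt(3)*cos(x)


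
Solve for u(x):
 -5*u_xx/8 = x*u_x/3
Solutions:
 u(x) = C1 + C2*erf(2*sqrt(15)*x/15)


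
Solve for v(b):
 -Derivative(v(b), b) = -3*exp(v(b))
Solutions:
 v(b) = log(-1/(C1 + 3*b))


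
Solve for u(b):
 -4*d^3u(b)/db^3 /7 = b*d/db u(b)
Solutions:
 u(b) = C1 + Integral(C2*airyai(-14^(1/3)*b/2) + C3*airybi(-14^(1/3)*b/2), b)


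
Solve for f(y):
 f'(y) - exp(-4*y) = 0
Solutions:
 f(y) = C1 - exp(-4*y)/4


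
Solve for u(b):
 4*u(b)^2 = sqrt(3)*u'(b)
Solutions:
 u(b) = -3/(C1 + 4*sqrt(3)*b)


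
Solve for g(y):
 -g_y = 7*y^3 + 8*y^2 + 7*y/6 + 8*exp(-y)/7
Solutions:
 g(y) = C1 - 7*y^4/4 - 8*y^3/3 - 7*y^2/12 + 8*exp(-y)/7


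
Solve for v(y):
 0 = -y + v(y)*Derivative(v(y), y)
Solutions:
 v(y) = -sqrt(C1 + y^2)
 v(y) = sqrt(C1 + y^2)


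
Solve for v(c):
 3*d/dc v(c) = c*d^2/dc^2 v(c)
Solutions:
 v(c) = C1 + C2*c^4


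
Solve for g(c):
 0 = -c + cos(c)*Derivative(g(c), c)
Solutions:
 g(c) = C1 + Integral(c/cos(c), c)


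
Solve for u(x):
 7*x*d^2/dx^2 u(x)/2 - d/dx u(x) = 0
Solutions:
 u(x) = C1 + C2*x^(9/7)


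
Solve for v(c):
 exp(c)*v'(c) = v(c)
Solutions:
 v(c) = C1*exp(-exp(-c))


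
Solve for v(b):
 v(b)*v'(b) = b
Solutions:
 v(b) = -sqrt(C1 + b^2)
 v(b) = sqrt(C1 + b^2)


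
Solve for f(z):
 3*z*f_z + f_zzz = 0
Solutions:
 f(z) = C1 + Integral(C2*airyai(-3^(1/3)*z) + C3*airybi(-3^(1/3)*z), z)


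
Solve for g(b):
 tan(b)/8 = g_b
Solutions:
 g(b) = C1 - log(cos(b))/8


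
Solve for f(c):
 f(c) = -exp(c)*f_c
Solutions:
 f(c) = C1*exp(exp(-c))


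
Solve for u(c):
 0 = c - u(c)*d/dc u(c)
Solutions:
 u(c) = -sqrt(C1 + c^2)
 u(c) = sqrt(C1 + c^2)


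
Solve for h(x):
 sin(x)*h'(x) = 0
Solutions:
 h(x) = C1


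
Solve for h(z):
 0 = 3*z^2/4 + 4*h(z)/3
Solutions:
 h(z) = -9*z^2/16


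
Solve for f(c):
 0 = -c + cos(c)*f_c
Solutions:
 f(c) = C1 + Integral(c/cos(c), c)


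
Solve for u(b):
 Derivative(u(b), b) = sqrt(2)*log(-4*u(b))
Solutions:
 -sqrt(2)*Integral(1/(log(-_y) + 2*log(2)), (_y, u(b)))/2 = C1 - b


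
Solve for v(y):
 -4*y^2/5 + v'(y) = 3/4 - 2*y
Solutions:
 v(y) = C1 + 4*y^3/15 - y^2 + 3*y/4


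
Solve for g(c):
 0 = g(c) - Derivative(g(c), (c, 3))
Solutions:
 g(c) = C3*exp(c) + (C1*sin(sqrt(3)*c/2) + C2*cos(sqrt(3)*c/2))*exp(-c/2)


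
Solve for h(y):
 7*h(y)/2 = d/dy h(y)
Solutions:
 h(y) = C1*exp(7*y/2)


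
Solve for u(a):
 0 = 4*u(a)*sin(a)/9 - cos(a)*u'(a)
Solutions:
 u(a) = C1/cos(a)^(4/9)


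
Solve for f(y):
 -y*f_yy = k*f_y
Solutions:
 f(y) = C1 + y^(1 - re(k))*(C2*sin(log(y)*Abs(im(k))) + C3*cos(log(y)*im(k)))


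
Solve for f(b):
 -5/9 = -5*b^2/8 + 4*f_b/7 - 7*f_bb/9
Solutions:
 f(b) = C1 + C2*exp(36*b/49) + 35*b^3/96 + 1715*b^2/1152 + 63875*b/20736


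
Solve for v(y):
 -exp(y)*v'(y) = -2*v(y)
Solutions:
 v(y) = C1*exp(-2*exp(-y))


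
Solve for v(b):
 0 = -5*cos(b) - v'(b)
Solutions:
 v(b) = C1 - 5*sin(b)


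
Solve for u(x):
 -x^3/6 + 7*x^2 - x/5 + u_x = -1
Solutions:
 u(x) = C1 + x^4/24 - 7*x^3/3 + x^2/10 - x


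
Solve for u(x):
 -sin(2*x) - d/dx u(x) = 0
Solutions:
 u(x) = C1 + cos(2*x)/2


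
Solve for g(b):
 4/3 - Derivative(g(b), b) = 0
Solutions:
 g(b) = C1 + 4*b/3


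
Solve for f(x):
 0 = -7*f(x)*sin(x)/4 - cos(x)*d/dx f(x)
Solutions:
 f(x) = C1*cos(x)^(7/4)


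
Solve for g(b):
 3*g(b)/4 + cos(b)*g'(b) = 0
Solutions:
 g(b) = C1*(sin(b) - 1)^(3/8)/(sin(b) + 1)^(3/8)


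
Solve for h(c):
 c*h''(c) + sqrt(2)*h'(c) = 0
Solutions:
 h(c) = C1 + C2*c^(1 - sqrt(2))


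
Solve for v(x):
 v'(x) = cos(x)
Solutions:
 v(x) = C1 + sin(x)


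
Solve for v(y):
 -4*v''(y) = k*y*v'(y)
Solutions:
 v(y) = Piecewise((-sqrt(2)*sqrt(pi)*C1*erf(sqrt(2)*sqrt(k)*y/4)/sqrt(k) - C2, (k > 0) | (k < 0)), (-C1*y - C2, True))


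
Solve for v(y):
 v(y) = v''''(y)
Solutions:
 v(y) = C1*exp(-y) + C2*exp(y) + C3*sin(y) + C4*cos(y)


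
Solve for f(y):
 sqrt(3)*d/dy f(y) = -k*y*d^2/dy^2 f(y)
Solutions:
 f(y) = C1 + y^(((re(k) - sqrt(3))*re(k) + im(k)^2)/(re(k)^2 + im(k)^2))*(C2*sin(sqrt(3)*log(y)*Abs(im(k))/(re(k)^2 + im(k)^2)) + C3*cos(sqrt(3)*log(y)*im(k)/(re(k)^2 + im(k)^2)))


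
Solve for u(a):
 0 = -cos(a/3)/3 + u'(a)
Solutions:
 u(a) = C1 + sin(a/3)


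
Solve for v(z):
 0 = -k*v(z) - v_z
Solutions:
 v(z) = C1*exp(-k*z)


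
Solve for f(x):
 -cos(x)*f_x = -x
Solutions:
 f(x) = C1 + Integral(x/cos(x), x)


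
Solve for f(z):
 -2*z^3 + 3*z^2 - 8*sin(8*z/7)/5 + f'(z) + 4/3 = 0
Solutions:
 f(z) = C1 + z^4/2 - z^3 - 4*z/3 - 7*cos(8*z/7)/5


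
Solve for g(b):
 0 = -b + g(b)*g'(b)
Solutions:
 g(b) = -sqrt(C1 + b^2)
 g(b) = sqrt(C1 + b^2)


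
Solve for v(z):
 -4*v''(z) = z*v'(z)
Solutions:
 v(z) = C1 + C2*erf(sqrt(2)*z/4)


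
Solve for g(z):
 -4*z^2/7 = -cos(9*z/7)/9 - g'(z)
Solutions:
 g(z) = C1 + 4*z^3/21 - 7*sin(9*z/7)/81


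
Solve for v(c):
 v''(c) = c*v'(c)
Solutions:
 v(c) = C1 + C2*erfi(sqrt(2)*c/2)


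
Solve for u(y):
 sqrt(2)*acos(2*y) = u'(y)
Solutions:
 u(y) = C1 + sqrt(2)*(y*acos(2*y) - sqrt(1 - 4*y^2)/2)


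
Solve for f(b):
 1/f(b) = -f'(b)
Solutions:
 f(b) = -sqrt(C1 - 2*b)
 f(b) = sqrt(C1 - 2*b)


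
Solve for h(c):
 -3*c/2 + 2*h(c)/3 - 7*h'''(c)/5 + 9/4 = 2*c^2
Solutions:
 h(c) = C3*exp(10^(1/3)*21^(2/3)*c/21) + 3*c^2 + 9*c/4 + (C1*sin(10^(1/3)*3^(1/6)*7^(2/3)*c/14) + C2*cos(10^(1/3)*3^(1/6)*7^(2/3)*c/14))*exp(-10^(1/3)*21^(2/3)*c/42) - 27/8


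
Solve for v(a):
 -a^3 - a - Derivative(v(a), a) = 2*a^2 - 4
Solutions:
 v(a) = C1 - a^4/4 - 2*a^3/3 - a^2/2 + 4*a


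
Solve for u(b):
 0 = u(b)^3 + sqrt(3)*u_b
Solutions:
 u(b) = -sqrt(6)*sqrt(-1/(C1 - sqrt(3)*b))/2
 u(b) = sqrt(6)*sqrt(-1/(C1 - sqrt(3)*b))/2


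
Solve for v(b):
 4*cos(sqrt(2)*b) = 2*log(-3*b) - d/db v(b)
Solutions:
 v(b) = C1 + 2*b*log(-b) - 2*b + 2*b*log(3) - 2*sqrt(2)*sin(sqrt(2)*b)


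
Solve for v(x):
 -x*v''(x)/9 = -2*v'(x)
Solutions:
 v(x) = C1 + C2*x^19


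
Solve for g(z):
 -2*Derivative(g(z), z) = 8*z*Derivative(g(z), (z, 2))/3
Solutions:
 g(z) = C1 + C2*z^(1/4)


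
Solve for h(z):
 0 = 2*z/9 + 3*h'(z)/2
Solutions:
 h(z) = C1 - 2*z^2/27


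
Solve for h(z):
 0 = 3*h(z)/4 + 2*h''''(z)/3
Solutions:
 h(z) = (C1*sin(2^(3/4)*sqrt(3)*z/4) + C2*cos(2^(3/4)*sqrt(3)*z/4))*exp(-2^(3/4)*sqrt(3)*z/4) + (C3*sin(2^(3/4)*sqrt(3)*z/4) + C4*cos(2^(3/4)*sqrt(3)*z/4))*exp(2^(3/4)*sqrt(3)*z/4)


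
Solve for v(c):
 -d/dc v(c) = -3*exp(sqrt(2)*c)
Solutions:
 v(c) = C1 + 3*sqrt(2)*exp(sqrt(2)*c)/2


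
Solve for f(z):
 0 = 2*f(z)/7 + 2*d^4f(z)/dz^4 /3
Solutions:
 f(z) = (C1*sin(sqrt(2)*3^(1/4)*7^(3/4)*z/14) + C2*cos(sqrt(2)*3^(1/4)*7^(3/4)*z/14))*exp(-sqrt(2)*3^(1/4)*7^(3/4)*z/14) + (C3*sin(sqrt(2)*3^(1/4)*7^(3/4)*z/14) + C4*cos(sqrt(2)*3^(1/4)*7^(3/4)*z/14))*exp(sqrt(2)*3^(1/4)*7^(3/4)*z/14)


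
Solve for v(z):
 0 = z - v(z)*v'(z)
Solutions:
 v(z) = -sqrt(C1 + z^2)
 v(z) = sqrt(C1 + z^2)


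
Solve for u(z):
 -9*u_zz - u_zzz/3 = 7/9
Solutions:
 u(z) = C1 + C2*z + C3*exp(-27*z) - 7*z^2/162


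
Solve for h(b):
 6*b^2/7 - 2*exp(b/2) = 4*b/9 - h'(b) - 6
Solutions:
 h(b) = C1 - 2*b^3/7 + 2*b^2/9 - 6*b + 4*exp(b/2)


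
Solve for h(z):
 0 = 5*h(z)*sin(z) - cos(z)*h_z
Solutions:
 h(z) = C1/cos(z)^5


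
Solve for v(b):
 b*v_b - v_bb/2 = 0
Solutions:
 v(b) = C1 + C2*erfi(b)


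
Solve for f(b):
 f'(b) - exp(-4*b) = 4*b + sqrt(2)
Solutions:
 f(b) = C1 + 2*b^2 + sqrt(2)*b - exp(-4*b)/4


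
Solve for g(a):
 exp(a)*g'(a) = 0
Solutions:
 g(a) = C1


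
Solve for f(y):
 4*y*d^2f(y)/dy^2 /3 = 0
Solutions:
 f(y) = C1 + C2*y


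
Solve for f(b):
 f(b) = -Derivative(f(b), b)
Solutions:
 f(b) = C1*exp(-b)


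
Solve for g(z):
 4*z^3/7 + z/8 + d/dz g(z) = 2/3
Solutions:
 g(z) = C1 - z^4/7 - z^2/16 + 2*z/3


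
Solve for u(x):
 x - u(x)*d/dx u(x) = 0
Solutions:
 u(x) = -sqrt(C1 + x^2)
 u(x) = sqrt(C1 + x^2)


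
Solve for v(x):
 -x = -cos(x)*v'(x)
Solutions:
 v(x) = C1 + Integral(x/cos(x), x)


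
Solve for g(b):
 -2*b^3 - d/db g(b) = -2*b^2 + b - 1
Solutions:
 g(b) = C1 - b^4/2 + 2*b^3/3 - b^2/2 + b


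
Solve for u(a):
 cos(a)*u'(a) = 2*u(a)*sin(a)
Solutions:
 u(a) = C1/cos(a)^2


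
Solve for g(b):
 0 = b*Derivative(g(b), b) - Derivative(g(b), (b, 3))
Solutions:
 g(b) = C1 + Integral(C2*airyai(b) + C3*airybi(b), b)


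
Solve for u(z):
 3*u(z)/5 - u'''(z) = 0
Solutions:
 u(z) = C3*exp(3^(1/3)*5^(2/3)*z/5) + (C1*sin(3^(5/6)*5^(2/3)*z/10) + C2*cos(3^(5/6)*5^(2/3)*z/10))*exp(-3^(1/3)*5^(2/3)*z/10)


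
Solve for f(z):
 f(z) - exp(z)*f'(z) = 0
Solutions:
 f(z) = C1*exp(-exp(-z))


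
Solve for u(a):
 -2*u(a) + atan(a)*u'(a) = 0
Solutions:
 u(a) = C1*exp(2*Integral(1/atan(a), a))


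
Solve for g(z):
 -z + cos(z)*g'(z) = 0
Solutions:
 g(z) = C1 + Integral(z/cos(z), z)


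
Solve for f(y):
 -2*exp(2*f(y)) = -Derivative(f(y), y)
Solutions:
 f(y) = log(-sqrt(-1/(C1 + 2*y))) - log(2)/2
 f(y) = log(-1/(C1 + 2*y))/2 - log(2)/2


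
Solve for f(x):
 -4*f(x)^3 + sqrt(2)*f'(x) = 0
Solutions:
 f(x) = -sqrt(2)*sqrt(-1/(C1 + 2*sqrt(2)*x))/2
 f(x) = sqrt(2)*sqrt(-1/(C1 + 2*sqrt(2)*x))/2


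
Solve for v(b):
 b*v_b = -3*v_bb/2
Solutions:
 v(b) = C1 + C2*erf(sqrt(3)*b/3)


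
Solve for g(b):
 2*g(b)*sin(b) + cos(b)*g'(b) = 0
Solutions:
 g(b) = C1*cos(b)^2


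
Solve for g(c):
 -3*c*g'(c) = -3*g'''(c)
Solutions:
 g(c) = C1 + Integral(C2*airyai(c) + C3*airybi(c), c)


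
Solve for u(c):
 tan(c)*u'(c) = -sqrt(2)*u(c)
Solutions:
 u(c) = C1/sin(c)^(sqrt(2))


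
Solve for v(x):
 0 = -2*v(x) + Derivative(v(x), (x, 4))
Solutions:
 v(x) = C1*exp(-2^(1/4)*x) + C2*exp(2^(1/4)*x) + C3*sin(2^(1/4)*x) + C4*cos(2^(1/4)*x)


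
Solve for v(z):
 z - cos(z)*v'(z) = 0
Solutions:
 v(z) = C1 + Integral(z/cos(z), z)


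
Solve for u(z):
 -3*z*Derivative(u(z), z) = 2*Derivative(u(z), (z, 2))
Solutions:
 u(z) = C1 + C2*erf(sqrt(3)*z/2)


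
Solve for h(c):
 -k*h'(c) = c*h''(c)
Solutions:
 h(c) = C1 + c^(1 - re(k))*(C2*sin(log(c)*Abs(im(k))) + C3*cos(log(c)*im(k)))


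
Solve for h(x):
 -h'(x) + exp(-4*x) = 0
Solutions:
 h(x) = C1 - exp(-4*x)/4


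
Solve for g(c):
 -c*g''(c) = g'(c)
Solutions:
 g(c) = C1 + C2*log(c)


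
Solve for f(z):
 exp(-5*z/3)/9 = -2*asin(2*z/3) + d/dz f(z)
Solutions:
 f(z) = C1 + 2*z*asin(2*z/3) + sqrt(9 - 4*z^2) - exp(-5*z/3)/15


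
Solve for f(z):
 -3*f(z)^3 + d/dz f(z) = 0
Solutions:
 f(z) = -sqrt(2)*sqrt(-1/(C1 + 3*z))/2
 f(z) = sqrt(2)*sqrt(-1/(C1 + 3*z))/2


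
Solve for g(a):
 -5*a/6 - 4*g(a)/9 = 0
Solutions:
 g(a) = -15*a/8


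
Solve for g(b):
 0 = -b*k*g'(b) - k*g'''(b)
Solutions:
 g(b) = C1 + Integral(C2*airyai(-b) + C3*airybi(-b), b)


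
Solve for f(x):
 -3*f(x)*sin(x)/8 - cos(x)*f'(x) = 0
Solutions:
 f(x) = C1*cos(x)^(3/8)


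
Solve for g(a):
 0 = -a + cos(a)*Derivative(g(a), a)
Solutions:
 g(a) = C1 + Integral(a/cos(a), a)


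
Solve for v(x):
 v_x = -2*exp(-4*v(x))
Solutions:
 v(x) = log(-I*(C1 - 8*x)^(1/4))
 v(x) = log(I*(C1 - 8*x)^(1/4))
 v(x) = log(-(C1 - 8*x)^(1/4))
 v(x) = log(C1 - 8*x)/4


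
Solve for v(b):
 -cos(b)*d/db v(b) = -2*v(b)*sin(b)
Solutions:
 v(b) = C1/cos(b)^2


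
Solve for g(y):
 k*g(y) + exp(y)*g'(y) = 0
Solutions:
 g(y) = C1*exp(k*exp(-y))


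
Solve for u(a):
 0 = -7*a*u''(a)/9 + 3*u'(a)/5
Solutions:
 u(a) = C1 + C2*a^(62/35)


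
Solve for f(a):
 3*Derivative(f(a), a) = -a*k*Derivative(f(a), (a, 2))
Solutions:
 f(a) = C1 + a^(((re(k) - 3)*re(k) + im(k)^2)/(re(k)^2 + im(k)^2))*(C2*sin(3*log(a)*Abs(im(k))/(re(k)^2 + im(k)^2)) + C3*cos(3*log(a)*im(k)/(re(k)^2 + im(k)^2)))


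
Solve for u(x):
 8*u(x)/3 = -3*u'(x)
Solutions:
 u(x) = C1*exp(-8*x/9)


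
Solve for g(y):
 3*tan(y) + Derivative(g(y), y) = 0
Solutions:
 g(y) = C1 + 3*log(cos(y))


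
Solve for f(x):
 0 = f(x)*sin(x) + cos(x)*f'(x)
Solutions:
 f(x) = C1*cos(x)


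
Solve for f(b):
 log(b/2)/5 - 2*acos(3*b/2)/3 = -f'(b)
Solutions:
 f(b) = C1 - b*log(b)/5 + 2*b*acos(3*b/2)/3 + b*log(2)/5 + b/5 - 2*sqrt(4 - 9*b^2)/9


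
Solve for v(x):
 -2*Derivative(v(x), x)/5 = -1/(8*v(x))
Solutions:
 v(x) = -sqrt(C1 + 10*x)/4
 v(x) = sqrt(C1 + 10*x)/4


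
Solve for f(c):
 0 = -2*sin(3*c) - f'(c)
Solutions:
 f(c) = C1 + 2*cos(3*c)/3


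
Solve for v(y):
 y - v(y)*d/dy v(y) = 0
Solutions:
 v(y) = -sqrt(C1 + y^2)
 v(y) = sqrt(C1 + y^2)


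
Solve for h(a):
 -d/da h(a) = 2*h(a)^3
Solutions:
 h(a) = -sqrt(2)*sqrt(-1/(C1 - 2*a))/2
 h(a) = sqrt(2)*sqrt(-1/(C1 - 2*a))/2


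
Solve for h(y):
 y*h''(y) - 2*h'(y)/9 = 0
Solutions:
 h(y) = C1 + C2*y^(11/9)


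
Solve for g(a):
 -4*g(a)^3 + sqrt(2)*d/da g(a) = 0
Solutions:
 g(a) = -sqrt(2)*sqrt(-1/(C1 + 2*sqrt(2)*a))/2
 g(a) = sqrt(2)*sqrt(-1/(C1 + 2*sqrt(2)*a))/2


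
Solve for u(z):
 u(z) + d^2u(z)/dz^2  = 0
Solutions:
 u(z) = C1*sin(z) + C2*cos(z)


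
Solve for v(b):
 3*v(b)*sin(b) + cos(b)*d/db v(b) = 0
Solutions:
 v(b) = C1*cos(b)^3


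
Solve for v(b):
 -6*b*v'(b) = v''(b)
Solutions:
 v(b) = C1 + C2*erf(sqrt(3)*b)


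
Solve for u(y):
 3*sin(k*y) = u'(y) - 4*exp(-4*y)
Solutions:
 u(y) = C1 - exp(-4*y) - 3*cos(k*y)/k


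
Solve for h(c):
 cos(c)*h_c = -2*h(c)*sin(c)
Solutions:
 h(c) = C1*cos(c)^2


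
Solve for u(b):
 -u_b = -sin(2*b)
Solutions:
 u(b) = C1 - cos(2*b)/2


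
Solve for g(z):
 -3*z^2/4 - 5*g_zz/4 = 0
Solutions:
 g(z) = C1 + C2*z - z^4/20


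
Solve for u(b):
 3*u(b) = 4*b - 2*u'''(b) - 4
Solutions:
 u(b) = C3*exp(-2^(2/3)*3^(1/3)*b/2) + 4*b/3 + (C1*sin(2^(2/3)*3^(5/6)*b/4) + C2*cos(2^(2/3)*3^(5/6)*b/4))*exp(2^(2/3)*3^(1/3)*b/4) - 4/3


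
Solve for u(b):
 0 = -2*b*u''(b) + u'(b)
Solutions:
 u(b) = C1 + C2*b^(3/2)


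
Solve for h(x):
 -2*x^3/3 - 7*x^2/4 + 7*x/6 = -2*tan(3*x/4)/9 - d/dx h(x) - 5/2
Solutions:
 h(x) = C1 + x^4/6 + 7*x^3/12 - 7*x^2/12 - 5*x/2 + 8*log(cos(3*x/4))/27


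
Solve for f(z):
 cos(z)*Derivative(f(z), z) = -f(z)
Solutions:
 f(z) = C1*sqrt(sin(z) - 1)/sqrt(sin(z) + 1)


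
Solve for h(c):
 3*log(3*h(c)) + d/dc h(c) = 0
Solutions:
 Integral(1/(log(_y) + log(3)), (_y, h(c)))/3 = C1 - c


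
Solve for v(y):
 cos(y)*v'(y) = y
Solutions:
 v(y) = C1 + Integral(y/cos(y), y)


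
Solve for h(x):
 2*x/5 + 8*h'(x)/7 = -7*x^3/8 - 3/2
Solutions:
 h(x) = C1 - 49*x^4/256 - 7*x^2/40 - 21*x/16


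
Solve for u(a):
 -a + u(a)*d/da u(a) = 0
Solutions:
 u(a) = -sqrt(C1 + a^2)
 u(a) = sqrt(C1 + a^2)


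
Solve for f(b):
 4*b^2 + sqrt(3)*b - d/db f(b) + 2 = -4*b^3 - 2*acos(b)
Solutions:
 f(b) = C1 + b^4 + 4*b^3/3 + sqrt(3)*b^2/2 + 2*b*acos(b) + 2*b - 2*sqrt(1 - b^2)


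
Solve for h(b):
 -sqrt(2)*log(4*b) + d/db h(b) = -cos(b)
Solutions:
 h(b) = C1 + sqrt(2)*b*(log(b) - 1) + 2*sqrt(2)*b*log(2) - sin(b)


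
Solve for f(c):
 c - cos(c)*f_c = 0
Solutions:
 f(c) = C1 + Integral(c/cos(c), c)


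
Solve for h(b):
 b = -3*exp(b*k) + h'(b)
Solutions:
 h(b) = C1 + b^2/2 + 3*exp(b*k)/k


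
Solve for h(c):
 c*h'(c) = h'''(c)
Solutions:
 h(c) = C1 + Integral(C2*airyai(c) + C3*airybi(c), c)


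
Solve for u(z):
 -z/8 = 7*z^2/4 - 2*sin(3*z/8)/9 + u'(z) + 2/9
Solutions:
 u(z) = C1 - 7*z^3/12 - z^2/16 - 2*z/9 - 16*cos(3*z/8)/27


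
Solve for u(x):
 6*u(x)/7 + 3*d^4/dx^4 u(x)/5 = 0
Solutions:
 u(x) = (C1*sin(14^(3/4)*5^(1/4)*x/14) + C2*cos(14^(3/4)*5^(1/4)*x/14))*exp(-14^(3/4)*5^(1/4)*x/14) + (C3*sin(14^(3/4)*5^(1/4)*x/14) + C4*cos(14^(3/4)*5^(1/4)*x/14))*exp(14^(3/4)*5^(1/4)*x/14)


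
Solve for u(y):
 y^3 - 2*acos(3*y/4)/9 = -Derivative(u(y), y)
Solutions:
 u(y) = C1 - y^4/4 + 2*y*acos(3*y/4)/9 - 2*sqrt(16 - 9*y^2)/27


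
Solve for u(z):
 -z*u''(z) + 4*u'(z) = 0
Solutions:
 u(z) = C1 + C2*z^5


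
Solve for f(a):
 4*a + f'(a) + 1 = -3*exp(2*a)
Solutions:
 f(a) = C1 - 2*a^2 - a - 3*exp(2*a)/2


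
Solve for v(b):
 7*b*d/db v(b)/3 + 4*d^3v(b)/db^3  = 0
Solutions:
 v(b) = C1 + Integral(C2*airyai(-126^(1/3)*b/6) + C3*airybi(-126^(1/3)*b/6), b)


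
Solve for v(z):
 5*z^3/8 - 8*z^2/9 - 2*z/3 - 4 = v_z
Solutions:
 v(z) = C1 + 5*z^4/32 - 8*z^3/27 - z^2/3 - 4*z


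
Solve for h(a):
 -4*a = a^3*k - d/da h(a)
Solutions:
 h(a) = C1 + a^4*k/4 + 2*a^2


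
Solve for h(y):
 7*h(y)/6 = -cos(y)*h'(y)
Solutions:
 h(y) = C1*(sin(y) - 1)^(7/12)/(sin(y) + 1)^(7/12)


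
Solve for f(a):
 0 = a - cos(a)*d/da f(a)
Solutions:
 f(a) = C1 + Integral(a/cos(a), a)


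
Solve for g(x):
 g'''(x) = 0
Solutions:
 g(x) = C1 + C2*x + C3*x^2


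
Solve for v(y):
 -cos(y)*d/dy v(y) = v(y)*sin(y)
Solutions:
 v(y) = C1*cos(y)


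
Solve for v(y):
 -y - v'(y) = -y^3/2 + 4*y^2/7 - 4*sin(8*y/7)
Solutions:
 v(y) = C1 + y^4/8 - 4*y^3/21 - y^2/2 - 7*cos(8*y/7)/2


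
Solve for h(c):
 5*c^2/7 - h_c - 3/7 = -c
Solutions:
 h(c) = C1 + 5*c^3/21 + c^2/2 - 3*c/7


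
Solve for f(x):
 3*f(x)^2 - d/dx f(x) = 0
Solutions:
 f(x) = -1/(C1 + 3*x)


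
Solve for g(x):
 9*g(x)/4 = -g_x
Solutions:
 g(x) = C1*exp(-9*x/4)


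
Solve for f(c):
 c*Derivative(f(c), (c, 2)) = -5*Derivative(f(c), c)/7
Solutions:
 f(c) = C1 + C2*c^(2/7)


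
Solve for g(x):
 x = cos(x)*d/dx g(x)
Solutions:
 g(x) = C1 + Integral(x/cos(x), x)


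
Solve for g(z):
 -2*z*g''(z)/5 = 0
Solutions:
 g(z) = C1 + C2*z


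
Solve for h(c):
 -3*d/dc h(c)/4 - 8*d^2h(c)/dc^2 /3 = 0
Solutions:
 h(c) = C1 + C2*exp(-9*c/32)


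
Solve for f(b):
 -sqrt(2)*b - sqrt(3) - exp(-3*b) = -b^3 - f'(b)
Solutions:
 f(b) = C1 - b^4/4 + sqrt(2)*b^2/2 + sqrt(3)*b - exp(-3*b)/3


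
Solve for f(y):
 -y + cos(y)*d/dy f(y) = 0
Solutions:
 f(y) = C1 + Integral(y/cos(y), y)


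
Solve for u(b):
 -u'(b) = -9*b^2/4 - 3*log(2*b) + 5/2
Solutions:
 u(b) = C1 + 3*b^3/4 + 3*b*log(b) - 11*b/2 + 3*b*log(2)


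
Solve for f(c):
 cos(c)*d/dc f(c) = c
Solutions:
 f(c) = C1 + Integral(c/cos(c), c)


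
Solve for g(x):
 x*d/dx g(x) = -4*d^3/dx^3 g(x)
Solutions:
 g(x) = C1 + Integral(C2*airyai(-2^(1/3)*x/2) + C3*airybi(-2^(1/3)*x/2), x)


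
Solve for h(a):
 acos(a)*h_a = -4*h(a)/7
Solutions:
 h(a) = C1*exp(-4*Integral(1/acos(a), a)/7)


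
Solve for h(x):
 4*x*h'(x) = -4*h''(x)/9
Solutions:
 h(x) = C1 + C2*erf(3*sqrt(2)*x/2)


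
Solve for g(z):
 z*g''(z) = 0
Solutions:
 g(z) = C1 + C2*z


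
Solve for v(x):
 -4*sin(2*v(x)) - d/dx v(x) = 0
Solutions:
 v(x) = pi - acos((-C1 - exp(16*x))/(C1 - exp(16*x)))/2
 v(x) = acos((-C1 - exp(16*x))/(C1 - exp(16*x)))/2


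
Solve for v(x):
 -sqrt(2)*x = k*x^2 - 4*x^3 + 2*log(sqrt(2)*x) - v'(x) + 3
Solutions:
 v(x) = C1 + k*x^3/3 - x^4 + sqrt(2)*x^2/2 + 2*x*log(x) + x*log(2) + x
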